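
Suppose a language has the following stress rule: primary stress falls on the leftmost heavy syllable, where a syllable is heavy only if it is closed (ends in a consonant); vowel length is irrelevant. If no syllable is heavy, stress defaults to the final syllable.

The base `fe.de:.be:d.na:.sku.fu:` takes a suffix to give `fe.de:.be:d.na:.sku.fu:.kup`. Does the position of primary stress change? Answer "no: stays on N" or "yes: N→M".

Base `fe.de:.be:d.na:.sku.fu:` (6 syllables):
  Weights: 1 fe L, 2 de: L, 3 be:d H, 4 na: L, 5 sku L, 6 fu: L.
  Heavy syllables in the domain: 3. The leftmost is syllable 3 (be:d).
  → primary stress on syllable 3.
Suffixed `fe.de:.be:d.na:.sku.fu:.kup` (7 syllables):
  Weights: 1 fe L, 2 de: L, 3 be:d H, 4 na: L, 5 sku L, 6 fu: L, 7 kup H.
  Heavy syllables in the domain: 3, 7. The leftmost is syllable 3 (be:d).
  → primary stress on syllable 3.

no: stays on 3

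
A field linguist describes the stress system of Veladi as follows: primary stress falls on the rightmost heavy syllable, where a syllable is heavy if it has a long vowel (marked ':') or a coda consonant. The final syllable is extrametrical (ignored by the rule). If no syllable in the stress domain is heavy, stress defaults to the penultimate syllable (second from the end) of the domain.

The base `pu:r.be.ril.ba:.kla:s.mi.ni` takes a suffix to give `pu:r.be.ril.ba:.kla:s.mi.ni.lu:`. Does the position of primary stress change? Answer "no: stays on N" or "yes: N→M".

Base `pu:r.be.ril.ba:.kla:s.mi.ni` (7 syllables):
  The final syllable (7, ni) is extrametrical; the stress domain is syllables 1–6.
  Weights: 1 pu:r H, 2 be L, 3 ril H, 4 ba: H, 5 kla:s H, 6 mi L.
  Heavy syllables in the domain: 1, 3, 4, 5. The rightmost is syllable 5 (kla:s).
  → primary stress on syllable 5.
Suffixed `pu:r.be.ril.ba:.kla:s.mi.ni.lu:` (8 syllables):
  The final syllable (8, lu:) is extrametrical; the stress domain is syllables 1–7.
  Weights: 1 pu:r H, 2 be L, 3 ril H, 4 ba: H, 5 kla:s H, 6 mi L, 7 ni L.
  Heavy syllables in the domain: 1, 3, 4, 5. The rightmost is syllable 5 (kla:s).
  → primary stress on syllable 5.

no: stays on 5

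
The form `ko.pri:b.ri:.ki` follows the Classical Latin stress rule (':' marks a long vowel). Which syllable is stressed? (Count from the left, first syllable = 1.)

Classical Latin: stress the penult if heavy (long vowel or closed), else the antepenult.
Weights: 2 pri:b H, 3 ri: H, 4 ki L.
The penult (syllable 3, ri:) is heavy, so it takes stress.
Stress on syllable 3: ko.pri:b.ˈri:.ki.

3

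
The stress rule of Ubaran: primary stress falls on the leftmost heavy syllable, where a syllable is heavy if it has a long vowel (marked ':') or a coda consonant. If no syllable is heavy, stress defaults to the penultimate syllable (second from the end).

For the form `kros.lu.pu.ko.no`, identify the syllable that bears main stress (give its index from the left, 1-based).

1

Weights: 1 kros H, 2 lu L, 3 pu L, 4 ko L, 5 no L.
Heavy syllables in the domain: 1. The leftmost is syllable 1 (kros).
Primary stress: syllable 1 → ˈkros.lu.pu.ko.no.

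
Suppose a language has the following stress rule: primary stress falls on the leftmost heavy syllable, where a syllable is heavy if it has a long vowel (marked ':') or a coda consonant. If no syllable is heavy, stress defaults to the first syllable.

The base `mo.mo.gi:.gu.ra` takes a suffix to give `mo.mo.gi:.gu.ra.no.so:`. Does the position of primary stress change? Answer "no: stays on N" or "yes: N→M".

Base `mo.mo.gi:.gu.ra` (5 syllables):
  Weights: 1 mo L, 2 mo L, 3 gi: H, 4 gu L, 5 ra L.
  Heavy syllables in the domain: 3. The leftmost is syllable 3 (gi:).
  → primary stress on syllable 3.
Suffixed `mo.mo.gi:.gu.ra.no.so:` (7 syllables):
  Weights: 1 mo L, 2 mo L, 3 gi: H, 4 gu L, 5 ra L, 6 no L, 7 so: H.
  Heavy syllables in the domain: 3, 7. The leftmost is syllable 3 (gi:).
  → primary stress on syllable 3.

no: stays on 3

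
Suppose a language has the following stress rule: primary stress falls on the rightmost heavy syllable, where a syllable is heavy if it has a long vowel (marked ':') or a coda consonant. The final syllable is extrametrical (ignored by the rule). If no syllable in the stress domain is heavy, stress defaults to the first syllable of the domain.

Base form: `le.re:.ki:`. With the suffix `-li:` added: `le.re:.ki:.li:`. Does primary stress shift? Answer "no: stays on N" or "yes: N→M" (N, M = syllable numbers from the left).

yes: 2→3

Base `le.re:.ki:` (3 syllables):
  The final syllable (3, ki:) is extrametrical; the stress domain is syllables 1–2.
  Weights: 1 le L, 2 re: H.
  Heavy syllables in the domain: 2. The rightmost is syllable 2 (re:).
  → primary stress on syllable 2.
Suffixed `le.re:.ki:.li:` (4 syllables):
  The final syllable (4, li:) is extrametrical; the stress domain is syllables 1–3.
  Weights: 1 le L, 2 re: H, 3 ki: H.
  Heavy syllables in the domain: 2, 3. The rightmost is syllable 3 (ki:).
  → primary stress on syllable 3.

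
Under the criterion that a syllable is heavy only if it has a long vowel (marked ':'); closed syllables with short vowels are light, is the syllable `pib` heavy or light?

light

`pib`: short vowel, closed (coda /b/). Short vowel → light.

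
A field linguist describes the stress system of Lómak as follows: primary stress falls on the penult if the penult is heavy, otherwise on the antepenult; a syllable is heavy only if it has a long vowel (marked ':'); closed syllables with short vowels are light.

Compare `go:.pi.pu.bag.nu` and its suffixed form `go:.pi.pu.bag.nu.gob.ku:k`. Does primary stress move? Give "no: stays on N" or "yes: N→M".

Base `go:.pi.pu.bag.nu` (5 syllables):
  Weights: 3 pu L, 4 bag L, 5 nu L.
  The penult (syllable 4, bag) is light, so stress falls on the antepenult (syllable 3, pu).
  → primary stress on syllable 3.
Suffixed `go:.pi.pu.bag.nu.gob.ku:k` (7 syllables):
  Weights: 5 nu L, 6 gob L, 7 ku:k H.
  The penult (syllable 6, gob) is light, so stress falls on the antepenult (syllable 5, nu).
  → primary stress on syllable 5.

yes: 3→5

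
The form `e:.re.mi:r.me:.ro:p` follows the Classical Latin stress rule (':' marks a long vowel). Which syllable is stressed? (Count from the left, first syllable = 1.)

4

Classical Latin: stress the penult if heavy (long vowel or closed), else the antepenult.
Weights: 3 mi:r H, 4 me: H, 5 ro:p H.
The penult (syllable 4, me:) is heavy, so it takes stress.
Stress on syllable 4: e:.re.mi:r.ˈme:.ro:p.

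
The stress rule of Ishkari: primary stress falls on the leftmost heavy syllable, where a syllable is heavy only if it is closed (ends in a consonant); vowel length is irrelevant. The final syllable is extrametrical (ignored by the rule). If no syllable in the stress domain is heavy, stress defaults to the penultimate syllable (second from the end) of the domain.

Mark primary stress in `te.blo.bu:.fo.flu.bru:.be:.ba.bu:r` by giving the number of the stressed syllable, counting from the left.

The final syllable (9, bu:r) is extrametrical; the stress domain is syllables 1–8.
Weights: 1 te L, 2 blo L, 3 bu: L, 4 fo L, 5 flu L, 6 bru: L, 7 be: L, 8 ba L.
No heavy syllable in the domain; default to the penultimate syllable (second from the end) of the domain = syllable 7.
Primary stress: syllable 7 → te.blo.bu:.fo.flu.bru:.ˈbe:.ba.bu:r.

7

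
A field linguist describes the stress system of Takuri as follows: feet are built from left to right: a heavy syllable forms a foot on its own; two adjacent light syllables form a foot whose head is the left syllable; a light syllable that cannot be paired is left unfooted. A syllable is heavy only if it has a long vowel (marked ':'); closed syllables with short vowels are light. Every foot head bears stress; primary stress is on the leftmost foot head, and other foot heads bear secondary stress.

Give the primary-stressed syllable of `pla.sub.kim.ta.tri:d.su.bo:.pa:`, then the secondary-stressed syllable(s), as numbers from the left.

primary 1, secondary 3, 5, 7, 8

Weights: 1 pla L, 2 sub L, 3 kim L, 4 ta L, 5 tri:d H, 6 su L, 7 bo: H, 8 pa: H.
Parse left to right (heavy = foot alone; LL = one foot; stranded L unfooted): (ˈpla.sub) (ˈkim.ta) (ˈtri:d) su (ˈbo:) (ˈpa:).
Foot heads: 1, 3, 5, 7, 8.
Primary stress on the leftmost head = syllable 1.
Secondary stress on 3, 5, 7, 8: ˈpla.sub.ˌkim.ta.ˌtri:d.su.ˌbo:.ˌpa:.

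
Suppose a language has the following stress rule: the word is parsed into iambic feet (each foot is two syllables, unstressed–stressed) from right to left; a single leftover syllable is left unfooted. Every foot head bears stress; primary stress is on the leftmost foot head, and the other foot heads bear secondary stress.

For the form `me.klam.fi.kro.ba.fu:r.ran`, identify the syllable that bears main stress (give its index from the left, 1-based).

Parse right to left into iambic (σˈσ) feet: me (klam.ˈfi) (kro.ˈba) (fu:r.ˈran). Syllable 1 is left unfooted.
Foot heads (stressed positions): 3, 5, 7.
End Rule Leftmost: primary stress on the leftmost head = syllable 3.
Primary stress: syllable 3 → me.klam.ˈfi.kro.ba.fu:r.ran.

3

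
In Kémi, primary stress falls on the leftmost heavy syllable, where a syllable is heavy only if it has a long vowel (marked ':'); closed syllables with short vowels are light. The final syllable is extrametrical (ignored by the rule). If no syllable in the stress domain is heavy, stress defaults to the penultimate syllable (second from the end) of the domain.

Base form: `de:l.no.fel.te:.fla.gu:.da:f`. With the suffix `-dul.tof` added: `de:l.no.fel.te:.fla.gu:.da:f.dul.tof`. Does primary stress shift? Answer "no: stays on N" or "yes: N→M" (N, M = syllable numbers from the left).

no: stays on 1

Base `de:l.no.fel.te:.fla.gu:.da:f` (7 syllables):
  The final syllable (7, da:f) is extrametrical; the stress domain is syllables 1–6.
  Weights: 1 de:l H, 2 no L, 3 fel L, 4 te: H, 5 fla L, 6 gu: H.
  Heavy syllables in the domain: 1, 4, 6. The leftmost is syllable 1 (de:l).
  → primary stress on syllable 1.
Suffixed `de:l.no.fel.te:.fla.gu:.da:f.dul.tof` (9 syllables):
  The final syllable (9, tof) is extrametrical; the stress domain is syllables 1–8.
  Weights: 1 de:l H, 2 no L, 3 fel L, 4 te: H, 5 fla L, 6 gu: H, 7 da:f H, 8 dul L.
  Heavy syllables in the domain: 1, 4, 6, 7. The leftmost is syllable 1 (de:l).
  → primary stress on syllable 1.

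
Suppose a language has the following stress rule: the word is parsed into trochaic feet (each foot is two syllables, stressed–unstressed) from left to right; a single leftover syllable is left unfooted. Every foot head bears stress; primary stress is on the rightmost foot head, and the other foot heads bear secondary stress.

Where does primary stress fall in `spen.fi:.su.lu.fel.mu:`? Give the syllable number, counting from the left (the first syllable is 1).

5

Parse left to right into trochaic (ˈσσ) feet: (ˈspen.fi:) (ˈsu.lu) (ˈfel.mu:).
Foot heads (stressed positions): 1, 3, 5.
End Rule Rightmost: primary stress on the rightmost head = syllable 5.
Primary stress: syllable 5 → spen.fi:.su.lu.ˈfel.mu:.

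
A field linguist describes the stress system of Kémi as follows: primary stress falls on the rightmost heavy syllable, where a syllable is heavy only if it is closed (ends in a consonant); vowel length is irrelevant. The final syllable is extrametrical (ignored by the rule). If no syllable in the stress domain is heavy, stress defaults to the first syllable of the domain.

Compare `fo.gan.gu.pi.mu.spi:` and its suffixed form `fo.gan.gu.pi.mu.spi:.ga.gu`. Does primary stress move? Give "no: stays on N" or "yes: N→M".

Base `fo.gan.gu.pi.mu.spi:` (6 syllables):
  The final syllable (6, spi:) is extrametrical; the stress domain is syllables 1–5.
  Weights: 1 fo L, 2 gan H, 3 gu L, 4 pi L, 5 mu L.
  Heavy syllables in the domain: 2. The rightmost is syllable 2 (gan).
  → primary stress on syllable 2.
Suffixed `fo.gan.gu.pi.mu.spi:.ga.gu` (8 syllables):
  The final syllable (8, gu) is extrametrical; the stress domain is syllables 1–7.
  Weights: 1 fo L, 2 gan H, 3 gu L, 4 pi L, 5 mu L, 6 spi: L, 7 ga L.
  Heavy syllables in the domain: 2. The rightmost is syllable 2 (gan).
  → primary stress on syllable 2.

no: stays on 2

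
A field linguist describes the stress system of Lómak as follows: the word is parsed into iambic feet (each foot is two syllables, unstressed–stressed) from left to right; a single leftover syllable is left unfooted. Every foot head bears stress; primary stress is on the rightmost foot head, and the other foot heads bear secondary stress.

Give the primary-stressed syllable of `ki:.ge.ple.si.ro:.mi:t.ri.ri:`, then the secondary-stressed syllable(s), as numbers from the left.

primary 8, secondary 2, 4, 6

Parse left to right into iambic (σˈσ) feet: (ki:.ˈge) (ple.ˈsi) (ro:.ˈmi:t) (ri.ˈri:).
Foot heads (stressed positions): 2, 4, 6, 8.
End Rule Rightmost: primary stress on the rightmost head = syllable 8.
Secondary stress on 2, 4, 6: ki:.ˌge.ple.ˌsi.ro:.ˌmi:t.ri.ˈri:.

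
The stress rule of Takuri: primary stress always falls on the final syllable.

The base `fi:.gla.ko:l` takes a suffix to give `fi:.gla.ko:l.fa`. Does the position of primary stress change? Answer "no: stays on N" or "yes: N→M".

yes: 3→4

Base `fi:.gla.ko:l` (3 syllables):
  The word has 3 syllables; the final syllable is syllable 3 (ko:l).
  → primary stress on syllable 3.
Suffixed `fi:.gla.ko:l.fa` (4 syllables):
  The word has 4 syllables; the final syllable is syllable 4 (fa).
  → primary stress on syllable 4.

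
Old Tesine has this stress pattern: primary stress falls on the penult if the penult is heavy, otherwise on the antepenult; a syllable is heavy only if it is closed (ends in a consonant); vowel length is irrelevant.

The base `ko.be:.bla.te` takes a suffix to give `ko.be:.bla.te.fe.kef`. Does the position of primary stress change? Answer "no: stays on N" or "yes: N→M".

Base `ko.be:.bla.te` (4 syllables):
  Weights: 2 be: L, 3 bla L, 4 te L.
  The penult (syllable 3, bla) is light, so stress falls on the antepenult (syllable 2, be:).
  → primary stress on syllable 2.
Suffixed `ko.be:.bla.te.fe.kef` (6 syllables):
  Weights: 4 te L, 5 fe L, 6 kef H.
  The penult (syllable 5, fe) is light, so stress falls on the antepenult (syllable 4, te).
  → primary stress on syllable 4.

yes: 2→4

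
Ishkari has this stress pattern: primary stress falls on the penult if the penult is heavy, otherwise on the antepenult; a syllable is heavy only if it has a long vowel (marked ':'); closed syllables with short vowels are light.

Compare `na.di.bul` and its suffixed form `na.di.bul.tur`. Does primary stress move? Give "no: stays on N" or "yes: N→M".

Base `na.di.bul` (3 syllables):
  Weights: 1 na L, 2 di L, 3 bul L.
  The penult (syllable 2, di) is light, so stress falls on the antepenult (syllable 1, na).
  → primary stress on syllable 1.
Suffixed `na.di.bul.tur` (4 syllables):
  Weights: 2 di L, 3 bul L, 4 tur L.
  The penult (syllable 3, bul) is light, so stress falls on the antepenult (syllable 2, di).
  → primary stress on syllable 2.

yes: 1→2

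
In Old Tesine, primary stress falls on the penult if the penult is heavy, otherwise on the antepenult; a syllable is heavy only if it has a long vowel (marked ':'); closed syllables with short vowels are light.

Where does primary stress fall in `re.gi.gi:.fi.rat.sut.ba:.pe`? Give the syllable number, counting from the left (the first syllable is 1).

7

Weights: 6 sut L, 7 ba: H, 8 pe L.
The penult (syllable 7, ba:) is heavy, so it takes stress.
Primary stress: syllable 7 → re.gi.gi:.fi.rat.sut.ˈba:.pe.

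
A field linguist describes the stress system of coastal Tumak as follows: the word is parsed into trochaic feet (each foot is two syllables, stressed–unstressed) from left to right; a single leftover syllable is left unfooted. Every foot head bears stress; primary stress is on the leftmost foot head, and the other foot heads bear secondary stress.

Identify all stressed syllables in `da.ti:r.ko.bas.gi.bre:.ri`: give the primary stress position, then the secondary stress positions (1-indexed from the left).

Parse left to right into trochaic (ˈσσ) feet: (ˈda.ti:r) (ˈko.bas) (ˈgi.bre:) ri. Syllable 7 is left unfooted.
Foot heads (stressed positions): 1, 3, 5.
End Rule Leftmost: primary stress on the leftmost head = syllable 1.
Secondary stress on 3, 5: ˈda.ti:r.ˌko.bas.ˌgi.bre:.ri.

primary 1, secondary 3, 5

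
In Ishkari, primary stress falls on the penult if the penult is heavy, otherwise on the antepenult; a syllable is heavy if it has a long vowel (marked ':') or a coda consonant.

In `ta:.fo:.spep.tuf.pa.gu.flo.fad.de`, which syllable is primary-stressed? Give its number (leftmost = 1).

8

Weights: 7 flo L, 8 fad H, 9 de L.
The penult (syllable 8, fad) is heavy, so it takes stress.
Primary stress: syllable 8 → ta:.fo:.spep.tuf.pa.gu.flo.ˈfad.de.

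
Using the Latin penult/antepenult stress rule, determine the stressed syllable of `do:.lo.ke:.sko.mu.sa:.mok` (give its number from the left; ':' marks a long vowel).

Classical Latin: stress the penult if heavy (long vowel or closed), else the antepenult.
Weights: 5 mu L, 6 sa: H, 7 mok H.
The penult (syllable 6, sa:) is heavy, so it takes stress.
Stress on syllable 6: do:.lo.ke:.sko.mu.ˈsa:.mok.

6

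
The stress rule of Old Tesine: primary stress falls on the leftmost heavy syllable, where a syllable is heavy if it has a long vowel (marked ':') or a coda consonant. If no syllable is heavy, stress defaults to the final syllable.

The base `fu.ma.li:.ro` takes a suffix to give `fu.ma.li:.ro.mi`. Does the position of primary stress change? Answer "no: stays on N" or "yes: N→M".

no: stays on 3

Base `fu.ma.li:.ro` (4 syllables):
  Weights: 1 fu L, 2 ma L, 3 li: H, 4 ro L.
  Heavy syllables in the domain: 3. The leftmost is syllable 3 (li:).
  → primary stress on syllable 3.
Suffixed `fu.ma.li:.ro.mi` (5 syllables):
  Weights: 1 fu L, 2 ma L, 3 li: H, 4 ro L, 5 mi L.
  Heavy syllables in the domain: 3. The leftmost is syllable 3 (li:).
  → primary stress on syllable 3.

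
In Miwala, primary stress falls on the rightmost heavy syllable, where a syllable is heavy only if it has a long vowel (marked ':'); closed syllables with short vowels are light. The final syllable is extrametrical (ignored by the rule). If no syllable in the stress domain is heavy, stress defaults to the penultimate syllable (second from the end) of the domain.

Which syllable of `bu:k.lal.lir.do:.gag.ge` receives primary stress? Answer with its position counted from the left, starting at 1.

4

The final syllable (6, ge) is extrametrical; the stress domain is syllables 1–5.
Weights: 1 bu:k H, 2 lal L, 3 lir L, 4 do: H, 5 gag L.
Heavy syllables in the domain: 1, 4. The rightmost is syllable 4 (do:).
Primary stress: syllable 4 → bu:k.lal.lir.ˈdo:.gag.ge.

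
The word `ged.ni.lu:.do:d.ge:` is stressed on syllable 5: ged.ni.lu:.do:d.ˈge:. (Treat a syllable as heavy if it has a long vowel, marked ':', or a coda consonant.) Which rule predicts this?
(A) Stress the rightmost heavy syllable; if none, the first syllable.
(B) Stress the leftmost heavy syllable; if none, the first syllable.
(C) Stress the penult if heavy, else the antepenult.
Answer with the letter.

A

Rule A → syllable 5 ✓.
Rule B → syllable 1 (observed: 5).
Rule C → syllable 4 (observed: 5).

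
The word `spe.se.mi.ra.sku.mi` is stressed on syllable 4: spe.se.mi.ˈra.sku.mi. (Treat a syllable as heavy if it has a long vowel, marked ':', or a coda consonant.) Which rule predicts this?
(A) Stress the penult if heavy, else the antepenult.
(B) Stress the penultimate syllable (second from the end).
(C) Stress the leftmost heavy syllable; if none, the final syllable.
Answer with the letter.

Rule A → syllable 4 ✓.
Rule B → syllable 5 (observed: 4).
Rule C → syllable 6 (observed: 4).

A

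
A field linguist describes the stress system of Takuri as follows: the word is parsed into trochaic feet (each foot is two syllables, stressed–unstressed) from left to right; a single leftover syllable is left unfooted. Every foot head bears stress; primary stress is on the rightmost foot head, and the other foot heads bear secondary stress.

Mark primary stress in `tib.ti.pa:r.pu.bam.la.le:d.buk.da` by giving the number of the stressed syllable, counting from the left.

7

Parse left to right into trochaic (ˈσσ) feet: (ˈtib.ti) (ˈpa:r.pu) (ˈbam.la) (ˈle:d.buk) da. Syllable 9 is left unfooted.
Foot heads (stressed positions): 1, 3, 5, 7.
End Rule Rightmost: primary stress on the rightmost head = syllable 7.
Primary stress: syllable 7 → tib.ti.pa:r.pu.bam.la.ˈle:d.buk.da.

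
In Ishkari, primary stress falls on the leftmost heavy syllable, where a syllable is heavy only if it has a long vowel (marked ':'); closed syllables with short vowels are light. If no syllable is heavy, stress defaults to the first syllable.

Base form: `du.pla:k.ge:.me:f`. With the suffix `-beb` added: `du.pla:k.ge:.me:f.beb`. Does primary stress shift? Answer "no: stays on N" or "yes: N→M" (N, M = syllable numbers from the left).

no: stays on 2

Base `du.pla:k.ge:.me:f` (4 syllables):
  Weights: 1 du L, 2 pla:k H, 3 ge: H, 4 me:f H.
  Heavy syllables in the domain: 2, 3, 4. The leftmost is syllable 2 (pla:k).
  → primary stress on syllable 2.
Suffixed `du.pla:k.ge:.me:f.beb` (5 syllables):
  Weights: 1 du L, 2 pla:k H, 3 ge: H, 4 me:f H, 5 beb L.
  Heavy syllables in the domain: 2, 3, 4. The leftmost is syllable 2 (pla:k).
  → primary stress on syllable 2.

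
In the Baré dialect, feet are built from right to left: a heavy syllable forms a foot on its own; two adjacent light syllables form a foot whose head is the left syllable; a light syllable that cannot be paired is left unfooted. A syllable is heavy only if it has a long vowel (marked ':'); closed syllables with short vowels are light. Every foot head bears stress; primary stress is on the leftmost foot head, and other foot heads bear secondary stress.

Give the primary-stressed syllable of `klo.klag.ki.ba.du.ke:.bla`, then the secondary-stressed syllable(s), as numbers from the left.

Weights: 1 klo L, 2 klag L, 3 ki L, 4 ba L, 5 du L, 6 ke: H, 7 bla L.
Parse right to left (heavy = foot alone; LL = one foot; stranded L unfooted): klo (ˈklag.ki) (ˈba.du) (ˈke:) bla.
Foot heads: 2, 4, 6.
Primary stress on the leftmost head = syllable 2.
Secondary stress on 4, 6: klo.ˈklag.ki.ˌba.du.ˌke:.bla.

primary 2, secondary 4, 6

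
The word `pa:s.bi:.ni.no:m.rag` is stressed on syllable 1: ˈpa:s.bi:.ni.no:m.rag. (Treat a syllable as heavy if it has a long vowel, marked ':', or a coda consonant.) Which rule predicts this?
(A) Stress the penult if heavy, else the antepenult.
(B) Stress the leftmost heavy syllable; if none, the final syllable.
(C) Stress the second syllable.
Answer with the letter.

B

Rule A → syllable 4 (observed: 1).
Rule B → syllable 1 ✓.
Rule C → syllable 2 (observed: 1).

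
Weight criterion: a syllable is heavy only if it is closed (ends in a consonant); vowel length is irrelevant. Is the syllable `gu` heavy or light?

light

`gu`: short vowel, open (no coda). Open (no coda) → light.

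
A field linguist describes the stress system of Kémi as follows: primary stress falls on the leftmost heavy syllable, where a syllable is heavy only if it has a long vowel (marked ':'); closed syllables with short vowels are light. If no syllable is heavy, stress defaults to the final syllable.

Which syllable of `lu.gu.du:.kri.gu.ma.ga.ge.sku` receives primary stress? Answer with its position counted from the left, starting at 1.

3

Weights: 1 lu L, 2 gu L, 3 du: H, 4 kri L, 5 gu L, 6 ma L, 7 ga L, 8 ge L, 9 sku L.
Heavy syllables in the domain: 3. The leftmost is syllable 3 (du:).
Primary stress: syllable 3 → lu.gu.ˈdu:.kri.gu.ma.ga.ge.sku.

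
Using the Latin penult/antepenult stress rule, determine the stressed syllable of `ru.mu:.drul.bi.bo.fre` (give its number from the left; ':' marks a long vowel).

Classical Latin: stress the penult if heavy (long vowel or closed), else the antepenult.
Weights: 4 bi L, 5 bo L, 6 fre L.
The penult (syllable 5, bo) is light, so stress falls on the antepenult (syllable 4, bi).
Stress on syllable 4: ru.mu:.drul.ˈbi.bo.fre.

4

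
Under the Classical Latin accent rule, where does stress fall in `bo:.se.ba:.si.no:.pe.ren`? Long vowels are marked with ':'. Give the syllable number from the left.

5

Classical Latin: stress the penult if heavy (long vowel or closed), else the antepenult.
Weights: 5 no: H, 6 pe L, 7 ren H.
The penult (syllable 6, pe) is light, so stress falls on the antepenult (syllable 5, no:).
Stress on syllable 5: bo:.se.ba:.si.ˈno:.pe.ren.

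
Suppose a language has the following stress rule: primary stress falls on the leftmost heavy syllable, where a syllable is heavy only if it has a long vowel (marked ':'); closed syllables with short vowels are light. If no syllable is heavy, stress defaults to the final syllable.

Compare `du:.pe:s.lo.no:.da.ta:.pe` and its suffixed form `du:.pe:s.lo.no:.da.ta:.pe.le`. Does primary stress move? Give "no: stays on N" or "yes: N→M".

no: stays on 1

Base `du:.pe:s.lo.no:.da.ta:.pe` (7 syllables):
  Weights: 1 du: H, 2 pe:s H, 3 lo L, 4 no: H, 5 da L, 6 ta: H, 7 pe L.
  Heavy syllables in the domain: 1, 2, 4, 6. The leftmost is syllable 1 (du:).
  → primary stress on syllable 1.
Suffixed `du:.pe:s.lo.no:.da.ta:.pe.le` (8 syllables):
  Weights: 1 du: H, 2 pe:s H, 3 lo L, 4 no: H, 5 da L, 6 ta: H, 7 pe L, 8 le L.
  Heavy syllables in the domain: 1, 2, 4, 6. The leftmost is syllable 1 (du:).
  → primary stress on syllable 1.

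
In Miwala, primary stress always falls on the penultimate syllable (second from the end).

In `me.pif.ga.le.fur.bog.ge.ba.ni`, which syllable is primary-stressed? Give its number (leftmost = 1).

The word has 9 syllables; the penultimate syllable (second from the end) is syllable 8 (ba).
Primary stress: syllable 8 → me.pif.ga.le.fur.bog.ge.ˈba.ni.

8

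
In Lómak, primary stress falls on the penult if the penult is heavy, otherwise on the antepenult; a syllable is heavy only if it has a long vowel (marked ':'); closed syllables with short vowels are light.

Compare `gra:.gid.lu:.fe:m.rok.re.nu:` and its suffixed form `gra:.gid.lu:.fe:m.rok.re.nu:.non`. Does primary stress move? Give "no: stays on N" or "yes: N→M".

Base `gra:.gid.lu:.fe:m.rok.re.nu:` (7 syllables):
  Weights: 5 rok L, 6 re L, 7 nu: H.
  The penult (syllable 6, re) is light, so stress falls on the antepenult (syllable 5, rok).
  → primary stress on syllable 5.
Suffixed `gra:.gid.lu:.fe:m.rok.re.nu:.non` (8 syllables):
  Weights: 6 re L, 7 nu: H, 8 non L.
  The penult (syllable 7, nu:) is heavy, so it takes stress.
  → primary stress on syllable 7.

yes: 5→7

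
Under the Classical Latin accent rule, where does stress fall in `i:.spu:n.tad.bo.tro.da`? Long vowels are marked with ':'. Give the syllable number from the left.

4

Classical Latin: stress the penult if heavy (long vowel or closed), else the antepenult.
Weights: 4 bo L, 5 tro L, 6 da L.
The penult (syllable 5, tro) is light, so stress falls on the antepenult (syllable 4, bo).
Stress on syllable 4: i:.spu:n.tad.ˈbo.tro.da.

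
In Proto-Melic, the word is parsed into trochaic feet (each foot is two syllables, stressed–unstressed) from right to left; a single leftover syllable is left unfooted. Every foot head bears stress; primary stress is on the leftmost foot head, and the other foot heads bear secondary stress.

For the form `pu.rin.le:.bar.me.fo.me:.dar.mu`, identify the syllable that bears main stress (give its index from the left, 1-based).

2

Parse right to left into trochaic (ˈσσ) feet: pu (ˈrin.le:) (ˈbar.me) (ˈfo.me:) (ˈdar.mu). Syllable 1 is left unfooted.
Foot heads (stressed positions): 2, 4, 6, 8.
End Rule Leftmost: primary stress on the leftmost head = syllable 2.
Primary stress: syllable 2 → pu.ˈrin.le:.bar.me.fo.me:.dar.mu.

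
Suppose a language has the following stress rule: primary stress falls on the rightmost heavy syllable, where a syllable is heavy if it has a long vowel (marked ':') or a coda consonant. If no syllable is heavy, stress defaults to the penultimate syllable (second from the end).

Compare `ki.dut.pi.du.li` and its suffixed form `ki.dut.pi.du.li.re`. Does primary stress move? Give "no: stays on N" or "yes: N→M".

no: stays on 2

Base `ki.dut.pi.du.li` (5 syllables):
  Weights: 1 ki L, 2 dut H, 3 pi L, 4 du L, 5 li L.
  Heavy syllables in the domain: 2. The rightmost is syllable 2 (dut).
  → primary stress on syllable 2.
Suffixed `ki.dut.pi.du.li.re` (6 syllables):
  Weights: 1 ki L, 2 dut H, 3 pi L, 4 du L, 5 li L, 6 re L.
  Heavy syllables in the domain: 2. The rightmost is syllable 2 (dut).
  → primary stress on syllable 2.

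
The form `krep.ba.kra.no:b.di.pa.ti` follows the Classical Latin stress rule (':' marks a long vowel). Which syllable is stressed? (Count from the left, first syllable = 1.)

Classical Latin: stress the penult if heavy (long vowel or closed), else the antepenult.
Weights: 5 di L, 6 pa L, 7 ti L.
The penult (syllable 6, pa) is light, so stress falls on the antepenult (syllable 5, di).
Stress on syllable 5: krep.ba.kra.no:b.ˈdi.pa.ti.

5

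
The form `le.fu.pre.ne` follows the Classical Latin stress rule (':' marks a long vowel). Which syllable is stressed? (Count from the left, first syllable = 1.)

Classical Latin: stress the penult if heavy (long vowel or closed), else the antepenult.
Weights: 2 fu L, 3 pre L, 4 ne L.
The penult (syllable 3, pre) is light, so stress falls on the antepenult (syllable 2, fu).
Stress on syllable 2: le.ˈfu.pre.ne.

2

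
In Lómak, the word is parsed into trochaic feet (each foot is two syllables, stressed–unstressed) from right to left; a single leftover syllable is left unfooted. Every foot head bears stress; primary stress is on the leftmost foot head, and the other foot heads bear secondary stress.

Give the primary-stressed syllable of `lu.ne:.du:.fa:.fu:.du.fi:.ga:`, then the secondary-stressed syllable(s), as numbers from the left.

primary 1, secondary 3, 5, 7

Parse right to left into trochaic (ˈσσ) feet: (ˈlu.ne:) (ˈdu:.fa:) (ˈfu:.du) (ˈfi:.ga:).
Foot heads (stressed positions): 1, 3, 5, 7.
End Rule Leftmost: primary stress on the leftmost head = syllable 1.
Secondary stress on 3, 5, 7: ˈlu.ne:.ˌdu:.fa:.ˌfu:.du.ˌfi:.ga:.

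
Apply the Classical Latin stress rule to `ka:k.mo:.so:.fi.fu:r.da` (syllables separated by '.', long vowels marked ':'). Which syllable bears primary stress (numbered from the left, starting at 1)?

Classical Latin: stress the penult if heavy (long vowel or closed), else the antepenult.
Weights: 4 fi L, 5 fu:r H, 6 da L.
The penult (syllable 5, fu:r) is heavy, so it takes stress.
Stress on syllable 5: ka:k.mo:.so:.fi.ˈfu:r.da.

5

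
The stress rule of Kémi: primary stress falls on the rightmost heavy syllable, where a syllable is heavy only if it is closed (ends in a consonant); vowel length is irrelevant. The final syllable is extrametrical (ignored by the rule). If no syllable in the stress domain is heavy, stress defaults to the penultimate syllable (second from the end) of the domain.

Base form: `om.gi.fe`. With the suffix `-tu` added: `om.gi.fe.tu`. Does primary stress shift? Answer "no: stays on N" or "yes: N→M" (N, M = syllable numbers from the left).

no: stays on 1

Base `om.gi.fe` (3 syllables):
  The final syllable (3, fe) is extrametrical; the stress domain is syllables 1–2.
  Weights: 1 om H, 2 gi L.
  Heavy syllables in the domain: 1. The rightmost is syllable 1 (om).
  → primary stress on syllable 1.
Suffixed `om.gi.fe.tu` (4 syllables):
  The final syllable (4, tu) is extrametrical; the stress domain is syllables 1–3.
  Weights: 1 om H, 2 gi L, 3 fe L.
  Heavy syllables in the domain: 1. The rightmost is syllable 1 (om).
  → primary stress on syllable 1.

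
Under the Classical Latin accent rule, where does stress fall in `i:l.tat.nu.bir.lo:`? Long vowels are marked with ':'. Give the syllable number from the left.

4

Classical Latin: stress the penult if heavy (long vowel or closed), else the antepenult.
Weights: 3 nu L, 4 bir H, 5 lo: H.
The penult (syllable 4, bir) is heavy, so it takes stress.
Stress on syllable 4: i:l.tat.nu.ˈbir.lo:.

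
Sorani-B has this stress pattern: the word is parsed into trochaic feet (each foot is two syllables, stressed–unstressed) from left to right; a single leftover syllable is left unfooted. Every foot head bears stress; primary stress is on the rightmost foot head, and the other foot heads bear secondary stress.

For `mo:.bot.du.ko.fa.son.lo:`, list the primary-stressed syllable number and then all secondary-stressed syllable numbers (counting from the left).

primary 5, secondary 1, 3

Parse left to right into trochaic (ˈσσ) feet: (ˈmo:.bot) (ˈdu.ko) (ˈfa.son) lo:. Syllable 7 is left unfooted.
Foot heads (stressed positions): 1, 3, 5.
End Rule Rightmost: primary stress on the rightmost head = syllable 5.
Secondary stress on 1, 3: ˌmo:.bot.ˌdu.ko.ˈfa.son.lo:.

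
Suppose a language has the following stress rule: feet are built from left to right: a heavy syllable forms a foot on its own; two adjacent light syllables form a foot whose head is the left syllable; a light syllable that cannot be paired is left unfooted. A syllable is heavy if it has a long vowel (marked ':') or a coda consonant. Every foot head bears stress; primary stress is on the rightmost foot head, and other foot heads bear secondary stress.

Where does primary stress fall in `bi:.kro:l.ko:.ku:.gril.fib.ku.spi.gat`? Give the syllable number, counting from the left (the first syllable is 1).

9

Weights: 1 bi: H, 2 kro:l H, 3 ko: H, 4 ku: H, 5 gril H, 6 fib H, 7 ku L, 8 spi L, 9 gat H.
Parse left to right (heavy = foot alone; LL = one foot; stranded L unfooted): (ˈbi:) (ˈkro:l) (ˈko:) (ˈku:) (ˈgril) (ˈfib) (ˈku.spi) (ˈgat).
Foot heads: 1, 2, 3, 4, 5, 6, 7, 9.
Primary stress on the rightmost head = syllable 9.
Primary stress: syllable 9 → bi:.kro:l.ko:.ku:.gril.fib.ku.spi.ˈgat.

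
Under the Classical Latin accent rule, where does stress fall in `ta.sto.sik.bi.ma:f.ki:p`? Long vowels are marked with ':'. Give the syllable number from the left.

5

Classical Latin: stress the penult if heavy (long vowel or closed), else the antepenult.
Weights: 4 bi L, 5 ma:f H, 6 ki:p H.
The penult (syllable 5, ma:f) is heavy, so it takes stress.
Stress on syllable 5: ta.sto.sik.bi.ˈma:f.ki:p.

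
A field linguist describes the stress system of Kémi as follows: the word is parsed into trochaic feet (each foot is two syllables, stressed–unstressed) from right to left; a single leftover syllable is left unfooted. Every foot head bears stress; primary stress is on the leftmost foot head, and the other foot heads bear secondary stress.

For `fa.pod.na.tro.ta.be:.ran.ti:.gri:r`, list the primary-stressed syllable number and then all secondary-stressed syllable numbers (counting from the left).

Parse right to left into trochaic (ˈσσ) feet: fa (ˈpod.na) (ˈtro.ta) (ˈbe:.ran) (ˈti:.gri:r). Syllable 1 is left unfooted.
Foot heads (stressed positions): 2, 4, 6, 8.
End Rule Leftmost: primary stress on the leftmost head = syllable 2.
Secondary stress on 4, 6, 8: fa.ˈpod.na.ˌtro.ta.ˌbe:.ran.ˌti:.gri:r.

primary 2, secondary 4, 6, 8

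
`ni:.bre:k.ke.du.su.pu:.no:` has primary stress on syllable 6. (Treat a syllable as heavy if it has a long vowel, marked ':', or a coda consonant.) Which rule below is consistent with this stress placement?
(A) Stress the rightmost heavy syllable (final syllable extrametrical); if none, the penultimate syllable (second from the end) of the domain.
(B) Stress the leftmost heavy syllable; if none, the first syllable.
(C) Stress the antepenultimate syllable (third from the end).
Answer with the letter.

Rule A → syllable 6 ✓.
Rule B → syllable 1 (observed: 6).
Rule C → syllable 5 (observed: 6).

A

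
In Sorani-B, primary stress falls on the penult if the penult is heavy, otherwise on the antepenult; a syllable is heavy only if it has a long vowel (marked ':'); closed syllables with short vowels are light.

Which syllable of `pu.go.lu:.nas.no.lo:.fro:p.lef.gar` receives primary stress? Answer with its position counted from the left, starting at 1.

7

Weights: 7 fro:p H, 8 lef L, 9 gar L.
The penult (syllable 8, lef) is light, so stress falls on the antepenult (syllable 7, fro:p).
Primary stress: syllable 7 → pu.go.lu:.nas.no.lo:.ˈfro:p.lef.gar.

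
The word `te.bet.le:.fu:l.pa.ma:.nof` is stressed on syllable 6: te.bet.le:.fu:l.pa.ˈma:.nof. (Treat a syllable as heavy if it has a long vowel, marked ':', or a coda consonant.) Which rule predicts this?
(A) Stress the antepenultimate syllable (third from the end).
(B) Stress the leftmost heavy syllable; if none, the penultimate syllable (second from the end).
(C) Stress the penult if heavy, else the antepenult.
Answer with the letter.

Rule A → syllable 5 (observed: 6).
Rule B → syllable 2 (observed: 6).
Rule C → syllable 6 ✓.

C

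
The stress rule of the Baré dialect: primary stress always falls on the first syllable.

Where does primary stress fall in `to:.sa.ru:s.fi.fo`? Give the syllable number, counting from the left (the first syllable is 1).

The word has 5 syllables; the first syllable is syllable 1 (to:).
Primary stress: syllable 1 → ˈto:.sa.ru:s.fi.fo.

1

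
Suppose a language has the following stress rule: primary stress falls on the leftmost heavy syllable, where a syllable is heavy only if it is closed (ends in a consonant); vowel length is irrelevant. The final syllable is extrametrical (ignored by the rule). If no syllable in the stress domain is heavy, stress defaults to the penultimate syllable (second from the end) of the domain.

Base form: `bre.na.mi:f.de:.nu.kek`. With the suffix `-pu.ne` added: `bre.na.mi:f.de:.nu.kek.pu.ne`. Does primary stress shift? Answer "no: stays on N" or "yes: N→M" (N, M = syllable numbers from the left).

Base `bre.na.mi:f.de:.nu.kek` (6 syllables):
  The final syllable (6, kek) is extrametrical; the stress domain is syllables 1–5.
  Weights: 1 bre L, 2 na L, 3 mi:f H, 4 de: L, 5 nu L.
  Heavy syllables in the domain: 3. The leftmost is syllable 3 (mi:f).
  → primary stress on syllable 3.
Suffixed `bre.na.mi:f.de:.nu.kek.pu.ne` (8 syllables):
  The final syllable (8, ne) is extrametrical; the stress domain is syllables 1–7.
  Weights: 1 bre L, 2 na L, 3 mi:f H, 4 de: L, 5 nu L, 6 kek H, 7 pu L.
  Heavy syllables in the domain: 3, 6. The leftmost is syllable 3 (mi:f).
  → primary stress on syllable 3.

no: stays on 3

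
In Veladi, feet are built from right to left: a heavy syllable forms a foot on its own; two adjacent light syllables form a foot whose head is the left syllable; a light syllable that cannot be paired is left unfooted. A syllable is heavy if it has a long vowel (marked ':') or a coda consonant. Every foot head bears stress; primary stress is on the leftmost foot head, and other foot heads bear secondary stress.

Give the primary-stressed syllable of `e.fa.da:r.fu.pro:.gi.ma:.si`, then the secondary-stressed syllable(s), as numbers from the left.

primary 1, secondary 3, 5, 7

Weights: 1 e L, 2 fa L, 3 da:r H, 4 fu L, 5 pro: H, 6 gi L, 7 ma: H, 8 si L.
Parse right to left (heavy = foot alone; LL = one foot; stranded L unfooted): (ˈe.fa) (ˈda:r) fu (ˈpro:) gi (ˈma:) si.
Foot heads: 1, 3, 5, 7.
Primary stress on the leftmost head = syllable 1.
Secondary stress on 3, 5, 7: ˈe.fa.ˌda:r.fu.ˌpro:.gi.ˌma:.si.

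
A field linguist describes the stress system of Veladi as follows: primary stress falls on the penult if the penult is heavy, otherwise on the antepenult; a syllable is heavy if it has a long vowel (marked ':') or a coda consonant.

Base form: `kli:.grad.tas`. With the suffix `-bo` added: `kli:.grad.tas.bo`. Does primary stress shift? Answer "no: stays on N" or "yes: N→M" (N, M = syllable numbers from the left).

yes: 2→3

Base `kli:.grad.tas` (3 syllables):
  Weights: 1 kli: H, 2 grad H, 3 tas H.
  The penult (syllable 2, grad) is heavy, so it takes stress.
  → primary stress on syllable 2.
Suffixed `kli:.grad.tas.bo` (4 syllables):
  Weights: 2 grad H, 3 tas H, 4 bo L.
  The penult (syllable 3, tas) is heavy, so it takes stress.
  → primary stress on syllable 3.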